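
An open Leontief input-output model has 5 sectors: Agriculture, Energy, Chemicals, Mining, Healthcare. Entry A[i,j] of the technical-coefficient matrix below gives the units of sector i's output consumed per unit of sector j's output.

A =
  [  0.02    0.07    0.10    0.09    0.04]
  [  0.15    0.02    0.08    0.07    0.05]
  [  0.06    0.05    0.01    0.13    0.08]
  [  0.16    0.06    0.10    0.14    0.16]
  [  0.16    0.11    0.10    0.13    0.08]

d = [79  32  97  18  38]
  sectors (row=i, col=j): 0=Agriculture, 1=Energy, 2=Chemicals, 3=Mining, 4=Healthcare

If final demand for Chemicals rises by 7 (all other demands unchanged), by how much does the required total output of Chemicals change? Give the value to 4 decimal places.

7.4609

Form M = I − A:
  [  0.98   -0.07   -0.10   -0.09   -0.04]
  [ -0.15    0.98   -0.08   -0.07   -0.05]
  [ -0.06   -0.05    0.99   -0.13   -0.08]
  [ -0.16   -0.06   -0.10    0.86   -0.16]
  [ -0.16   -0.11   -0.10   -0.13    0.92]
Leontief inverse L = M⁻¹:
  [  1.0862    0.1050    0.1435    0.1580    0.0929]
  [  0.2112    1.0627    0.1322    0.1442    0.1035]
  [  0.1353    0.0921    1.0658    0.2038    0.1390]
  [  0.2826    0.1369    0.1941    1.2718    0.2578]
  [  0.2688    0.1747    0.1841    0.2466    1.1670]
Total output x = L · d:
  x_0 = 1.0862·79 + 0.1050·32 + 0.1435·97 + 0.1580·18 + 0.0929·38 = 109.4687
  x_1 = 0.2112·79 + 1.0627·32 + 0.1322·97 + 0.1442·18 + 0.1035·38 = 70.0480
  x_2 = 0.1353·79 + 0.0921·32 + 1.0658·97 + 0.2038·18 + 0.1390·38 = 125.9760
  x_3 = 0.2826·79 + 0.1369·32 + 0.1941·97 + 1.2718·18 + 0.2578·38 = 78.2205
  x_4 = 0.2688·79 + 0.1747·32 + 0.1841·97 + 0.2466·18 + 1.1670·38 = 93.4636
Δx_2 = L[2,2] · Δd_2 = 1.0658 · 7 = 7.4609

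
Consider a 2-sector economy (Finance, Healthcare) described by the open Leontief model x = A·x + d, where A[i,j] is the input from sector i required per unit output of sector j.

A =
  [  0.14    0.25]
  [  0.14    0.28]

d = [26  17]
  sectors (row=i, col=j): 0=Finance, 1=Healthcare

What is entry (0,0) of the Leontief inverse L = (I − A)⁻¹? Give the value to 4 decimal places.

L[0,0] = 1.2325

Form M = I − A:
  [  0.86   -0.25]
  [ -0.14    0.72]
Leontief inverse L = M⁻¹:
  [  1.2325    0.4279]
  [  0.2396    1.4721]
Total output x = L · d:
  x_0 = 1.2325·26 + 0.4279·17 = 39.3187
  x_1 = 0.2396·26 + 1.4721·17 = 31.2564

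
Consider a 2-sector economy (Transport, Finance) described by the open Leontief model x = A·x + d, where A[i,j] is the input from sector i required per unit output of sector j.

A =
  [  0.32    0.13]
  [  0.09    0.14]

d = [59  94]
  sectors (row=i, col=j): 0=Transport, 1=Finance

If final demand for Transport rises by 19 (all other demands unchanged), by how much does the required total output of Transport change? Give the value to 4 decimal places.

Form M = I − A:
  [  0.68   -0.13]
  [ -0.09    0.86]
Leontief inverse L = M⁻¹:
  [  1.5006    0.2268]
  [  0.1570    1.1865]
Total output x = L · d:
  x_0 = 1.5006·59 + 0.2268·94 = 109.8587
  x_1 = 0.1570·59 + 1.1865·94 = 120.7992
Δx_0 = L[0,0] · Δd_0 = 1.5006 · 19 = 28.5116

28.5116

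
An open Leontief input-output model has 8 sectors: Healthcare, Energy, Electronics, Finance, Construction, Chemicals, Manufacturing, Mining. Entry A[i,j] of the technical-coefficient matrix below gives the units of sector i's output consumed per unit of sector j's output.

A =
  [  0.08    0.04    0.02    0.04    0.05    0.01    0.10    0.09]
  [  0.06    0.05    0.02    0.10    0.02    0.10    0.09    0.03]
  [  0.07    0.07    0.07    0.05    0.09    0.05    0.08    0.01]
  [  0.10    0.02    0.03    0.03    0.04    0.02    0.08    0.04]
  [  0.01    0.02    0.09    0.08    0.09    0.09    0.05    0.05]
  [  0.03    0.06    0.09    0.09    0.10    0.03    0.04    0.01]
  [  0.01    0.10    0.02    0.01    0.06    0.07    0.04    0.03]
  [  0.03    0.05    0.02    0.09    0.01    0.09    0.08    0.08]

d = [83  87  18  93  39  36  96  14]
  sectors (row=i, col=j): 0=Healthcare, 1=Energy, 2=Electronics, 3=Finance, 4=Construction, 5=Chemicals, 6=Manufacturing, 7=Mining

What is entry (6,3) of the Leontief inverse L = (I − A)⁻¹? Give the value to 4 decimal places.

Form M = I − A:
  [  0.92   -0.04   -0.02   -0.04   -0.05   -0.01   -0.10   -0.09]
  [ -0.06    0.95   -0.02   -0.10   -0.02   -0.10   -0.09   -0.03]
  [ -0.07   -0.07    0.93   -0.05   -0.09   -0.05   -0.08   -0.01]
  [ -0.10   -0.02   -0.03    0.97   -0.04   -0.02   -0.08   -0.04]
  [ -0.01   -0.02   -0.09   -0.08    0.91   -0.09   -0.05   -0.05]
  [ -0.03   -0.06   -0.09   -0.09   -0.10    0.97   -0.04   -0.01]
  [ -0.01   -0.10   -0.02   -0.01   -0.06   -0.07    0.96   -0.03]
  [ -0.03   -0.05   -0.02   -0.09   -0.01   -0.09   -0.08    0.92]
Leontief inverse L = M⁻¹:
  [  1.1133    0.0801    0.0482    0.0823    0.0887    0.0548    0.1518    0.1260]
  [  0.1002    1.0928    0.0550    0.1456    0.0672    0.1419    0.1442    0.0623]
  [  0.1107    0.1149    1.1108    0.1003    0.1435    0.0997    0.1386    0.0444]
  [  0.1295    0.0536    0.0549    1.0636    0.0753    0.0540    0.1237    0.0700]
  [  0.0494    0.0630    0.1348    0.1314    1.1451    0.1381    0.1054    0.0812]
  [  0.0702    0.0986    0.1295    0.1366    0.1497    1.0758    0.0947    0.0403]
  [  0.0360    0.1316    0.0495    0.0516    0.0958    0.1092    1.0801    0.0522]
  [  0.0674    0.0915    0.0525    0.1361    0.0525    0.1332    0.1322    1.1116]
Total output x = L · d:
  x_0 = 1.1133·83 + 0.0801·87 + 0.0482·18 + 0.0823·93 + 0.0887·39 + 0.0548·36 + 0.1518·96 + 0.1260·14 = 129.6585
  x_1 = 0.1002·83 + 1.0928·87 + 0.0550·18 + 0.1456·93 + 0.0672·39 + 0.1419·36 + 0.1442·96 + 0.0623·14 = 140.3717
  x_2 = 0.1107·83 + 0.1149·87 + 1.1108·18 + 0.1003·93 + 0.1435·39 + 0.0997·36 + 0.1386·96 + 0.0444·14 = 71.6103
  x_3 = 0.1295·83 + 0.0536·87 + 0.0549·18 + 1.0636·93 + 0.0753·39 + 0.0540·36 + 0.1237·96 + 0.0700·14 = 133.0583
  x_4 = 0.0494·83 + 0.0630·87 + 0.1348·18 + 0.1314·93 + 1.1451·39 + 0.1381·36 + 0.1054·96 + 0.0812·14 = 85.1064
  x_5 = 0.0702·83 + 0.0986·87 + 0.1295·18 + 0.1366·93 + 0.1497·39 + 1.0758·36 + 0.0947·96 + 0.0403·14 = 83.6640
  x_6 = 0.0360·83 + 0.1316·87 + 0.0495·18 + 0.0516·93 + 0.0958·39 + 0.1092·36 + 1.0801·96 + 0.0522·14 = 132.2157
  x_7 = 0.0674·83 + 0.0915·87 + 0.0525·18 + 0.1361·93 + 0.0525·39 + 0.1332·36 + 0.1322·96 + 1.1116·14 = 62.2542

L[6,3] = 0.0516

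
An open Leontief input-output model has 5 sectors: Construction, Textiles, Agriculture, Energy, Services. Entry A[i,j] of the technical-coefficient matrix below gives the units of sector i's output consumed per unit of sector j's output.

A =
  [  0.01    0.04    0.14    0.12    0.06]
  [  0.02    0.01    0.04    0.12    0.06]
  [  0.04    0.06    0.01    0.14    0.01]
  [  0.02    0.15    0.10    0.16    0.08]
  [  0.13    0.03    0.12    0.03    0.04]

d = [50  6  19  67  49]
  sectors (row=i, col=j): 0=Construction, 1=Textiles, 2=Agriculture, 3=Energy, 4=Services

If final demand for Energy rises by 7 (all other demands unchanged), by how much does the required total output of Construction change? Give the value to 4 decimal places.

Form M = I − A:
  [  0.99   -0.04   -0.14   -0.12   -0.06]
  [ -0.02    0.99   -0.04   -0.12   -0.06]
  [ -0.04   -0.06    0.99   -0.14   -0.01]
  [ -0.02   -0.15   -0.10    0.84   -0.08]
  [ -0.13   -0.03   -0.12   -0.03    0.96]
Leontief inverse L = M⁻¹:
  [  1.0345    0.0846    0.1799    0.1930    0.0879]
  [  0.0384    1.0445    0.0748    0.1701    0.0826]
  [  0.0530    0.0965    1.0458    0.1970    0.0367]
  [  0.0520    0.2060    0.1576    1.2580    0.1226]
  [  0.1495    0.0626    0.1623    0.0954    1.0646]
Total output x = L · d:
  x_0 = 1.0345·50 + 0.0846·6 + 0.1799·19 + 0.1930·67 + 0.0879·49 = 72.8885
  x_1 = 0.0384·50 + 1.0445·6 + 0.0748·19 + 0.1701·67 + 0.0826·49 = 25.0565
  x_2 = 0.0530·50 + 0.0965·6 + 1.0458·19 + 0.1970·67 + 0.0367·49 = 38.0922
  x_3 = 0.0520·50 + 0.2060·6 + 0.1576·19 + 1.2580·67 + 0.1226·49 = 97.1248
  x_4 = 0.1495·50 + 0.0626·6 + 0.1623·19 + 0.0954·67 + 1.0646·49 = 69.4917
Δx_0 = L[0,3] · Δd_3 = 0.1930 · 7 = 1.3509

1.3509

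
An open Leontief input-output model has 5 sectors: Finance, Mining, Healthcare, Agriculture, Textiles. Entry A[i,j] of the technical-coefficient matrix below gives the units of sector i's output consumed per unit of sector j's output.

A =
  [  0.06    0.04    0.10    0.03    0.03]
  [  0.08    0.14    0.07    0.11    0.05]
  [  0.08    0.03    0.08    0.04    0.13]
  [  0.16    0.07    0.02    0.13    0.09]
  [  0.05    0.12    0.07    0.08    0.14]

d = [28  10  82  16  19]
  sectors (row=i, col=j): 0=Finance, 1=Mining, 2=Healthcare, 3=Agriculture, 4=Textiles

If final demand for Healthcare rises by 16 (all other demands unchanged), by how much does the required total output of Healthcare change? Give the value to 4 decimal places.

17.9627

Form M = I − A:
  [  0.94   -0.04   -0.10   -0.03   -0.03]
  [ -0.08    0.86   -0.07   -0.11   -0.05]
  [ -0.08   -0.03    0.92   -0.04   -0.13]
  [ -0.16   -0.07   -0.02    0.87   -0.09]
  [ -0.05   -0.12   -0.07   -0.08    0.86]
Leontief inverse L = M⁻¹:
  [  1.0945    0.0698    0.1307    0.0588    0.0682]
  [  0.1480    1.2035    0.1199    0.1730    0.1114]
  [  0.1263    0.0779    1.1227    0.0831    0.1873]
  [  0.2281    0.1312    0.0722    1.1911    0.1511]
  [  0.1158    0.1905    0.1224    0.1451    1.2116]
Total output x = L · d:
  x_0 = 1.0945·28 + 0.0698·10 + 0.1307·82 + 0.0588·16 + 0.0682·19 = 44.3023
  x_1 = 0.1480·28 + 1.2035·10 + 0.1199·82 + 0.1730·16 + 0.1114·19 = 30.8940
  x_2 = 0.1263·28 + 0.0779·10 + 1.1227·82 + 0.0831·16 + 0.1873·19 = 101.2625
  x_3 = 0.2281·28 + 0.1312·10 + 0.0722·82 + 1.1911·16 + 0.1511·19 = 35.5445
  x_4 = 0.1158·28 + 0.1905·10 + 0.1224·82 + 0.1451·16 + 1.2116·19 = 40.5283
Δx_2 = L[2,2] · Δd_2 = 1.1227 · 16 = 17.9627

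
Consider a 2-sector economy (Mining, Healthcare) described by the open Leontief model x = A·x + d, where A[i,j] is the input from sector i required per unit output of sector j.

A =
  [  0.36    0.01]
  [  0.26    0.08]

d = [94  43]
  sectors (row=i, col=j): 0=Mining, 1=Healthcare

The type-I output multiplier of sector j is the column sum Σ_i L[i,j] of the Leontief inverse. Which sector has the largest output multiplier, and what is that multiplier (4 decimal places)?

Form M = I − A:
  [  0.64   -0.01]
  [ -0.26    0.92]
Leontief inverse L = M⁻¹:
  [  1.5694    0.0171]
  [  0.4435    1.0918]
Total output x = L · d:
  x_0 = 1.5694·94 + 0.0171·43 = 148.2600
  x_1 = 0.4435·94 + 1.0918·43 = 88.6387
Output multipliers (column sums of L):
  Mining: 2.0130
  Healthcare: 1.1088

Mining (2.0130)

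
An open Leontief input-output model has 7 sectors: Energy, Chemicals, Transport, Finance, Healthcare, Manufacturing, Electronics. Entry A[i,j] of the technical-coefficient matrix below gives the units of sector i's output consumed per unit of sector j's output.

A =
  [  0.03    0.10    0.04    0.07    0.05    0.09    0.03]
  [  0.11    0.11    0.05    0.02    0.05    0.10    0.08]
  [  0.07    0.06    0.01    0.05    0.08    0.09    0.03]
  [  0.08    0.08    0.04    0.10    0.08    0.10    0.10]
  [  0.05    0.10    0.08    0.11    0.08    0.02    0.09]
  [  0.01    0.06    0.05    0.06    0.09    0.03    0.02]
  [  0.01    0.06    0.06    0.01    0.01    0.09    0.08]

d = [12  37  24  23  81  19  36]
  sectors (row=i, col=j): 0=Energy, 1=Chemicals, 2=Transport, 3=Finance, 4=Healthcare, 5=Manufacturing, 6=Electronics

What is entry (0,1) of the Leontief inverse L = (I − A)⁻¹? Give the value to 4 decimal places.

Form M = I − A:
  [  0.97   -0.10   -0.04   -0.07   -0.05   -0.09   -0.03]
  [ -0.11    0.89   -0.05   -0.02   -0.05   -0.10   -0.08]
  [ -0.07   -0.06    0.99   -0.05   -0.08   -0.09   -0.03]
  [ -0.08   -0.08   -0.04    0.90   -0.08   -0.10   -0.10]
  [ -0.05   -0.10   -0.08   -0.11    0.92   -0.02   -0.09]
  [ -0.01   -0.06   -0.05   -0.06   -0.09    0.97   -0.02]
  [ -0.01   -0.06   -0.06   -0.01   -0.01   -0.09    0.92]
Leontief inverse L = M⁻¹:
  [  1.0715    0.1616    0.0759    0.1136    0.0984    0.1440    0.0766]
  [  0.1554    1.1856    0.0939    0.0691    0.1048    0.1669    0.1326]
  [  0.1054    0.1192    1.0458    0.0943    0.1257    0.1382    0.0735]
  [  0.1320    0.1645    0.0911    1.1612    0.1440    0.1757    0.1657]
  [  0.1045    0.1800    0.1262    0.1664    1.1388    0.0950    0.1547]
  [  0.0447    0.1101    0.0796    0.0983    0.1294    1.0722    0.0603]
  [  0.0356    0.1014    0.0853    0.0359    0.0427    0.1293    1.1106]
Total output x = L · d:
  x_0 = 1.0715·12 + 0.1616·37 + 0.0759·24 + 0.1136·23 + 0.0984·81 + 0.1440·19 + 0.0766·36 = 36.7372
  x_1 = 0.1554·12 + 1.1856·37 + 0.0939·24 + 0.0691·23 + 0.1048·81 + 0.1669·19 + 0.1326·36 = 66.0089
  x_2 = 0.1054·12 + 0.1192·37 + 1.0458·24 + 0.0943·23 + 0.1257·81 + 0.1382·19 + 0.0735·36 = 48.3954
  x_3 = 0.1320·12 + 0.1645·37 + 0.0911·24 + 1.1612·23 + 0.1440·81 + 0.1757·19 + 0.1657·36 = 57.5362
  x_4 = 0.1045·12 + 0.1800·37 + 0.1262·24 + 0.1664·23 + 1.1388·81 + 0.0950·19 + 0.1547·36 = 114.3913
  x_5 = 0.0447·12 + 0.1101·37 + 0.0796·24 + 0.0983·23 + 0.1294·81 + 1.0722·19 + 0.0603·36 = 41.8083
  x_6 = 0.0356·12 + 0.1014·37 + 0.0853·24 + 0.0359·23 + 0.0427·81 + 0.1293·19 + 1.1106·36 = 52.9496

L[0,1] = 0.1616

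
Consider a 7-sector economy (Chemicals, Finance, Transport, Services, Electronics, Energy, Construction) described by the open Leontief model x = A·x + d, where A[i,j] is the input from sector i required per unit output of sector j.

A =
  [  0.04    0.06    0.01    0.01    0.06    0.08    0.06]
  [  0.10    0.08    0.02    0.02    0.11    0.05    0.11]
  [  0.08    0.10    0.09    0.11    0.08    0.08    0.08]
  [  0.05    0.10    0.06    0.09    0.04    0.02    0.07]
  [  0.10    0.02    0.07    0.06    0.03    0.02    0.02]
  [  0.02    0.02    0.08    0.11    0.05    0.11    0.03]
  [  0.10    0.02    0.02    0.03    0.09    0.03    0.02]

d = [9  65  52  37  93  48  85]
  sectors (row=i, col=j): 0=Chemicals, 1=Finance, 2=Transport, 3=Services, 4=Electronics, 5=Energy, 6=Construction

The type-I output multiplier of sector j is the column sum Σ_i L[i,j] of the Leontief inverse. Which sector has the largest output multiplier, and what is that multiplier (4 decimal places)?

Chemicals (1.8308)

Form M = I − A:
  [  0.96   -0.06   -0.01   -0.01   -0.06   -0.08   -0.06]
  [ -0.10    0.92   -0.02   -0.02   -0.11   -0.05   -0.11]
  [ -0.08   -0.10    0.91   -0.11   -0.08   -0.08   -0.08]
  [ -0.05   -0.10   -0.06    0.91   -0.04   -0.02   -0.07]
  [ -0.10   -0.02   -0.07   -0.06    0.97   -0.02   -0.02]
  [ -0.02   -0.02   -0.08   -0.11   -0.05    0.89   -0.03]
  [ -0.10   -0.02   -0.02   -0.03   -0.09   -0.03    0.98]
Leontief inverse L = M⁻¹:
  [  1.0767    0.0848    0.0353    0.0404    0.0945    0.1107    0.0865]
  [  0.1586    1.1185    0.0541    0.0596    0.1622    0.0920    0.1501]
  [  0.1543    0.1625    1.1424    0.1745    0.1495    0.1377    0.1407]
  [  0.1045    0.1457    0.0935    1.1313    0.0909    0.0573    0.1148]
  [  0.1360    0.0548    0.0964    0.0925    1.0648    0.0517    0.0523]
  [  0.0667    0.0643    0.1231    0.1649    0.0943    1.1525    0.0703]
  [  0.1340    0.0463    0.0435    0.0571    0.1195    0.0578    1.0456]
Total output x = L · d:
  x_0 = 1.0767·9 + 0.0848·65 + 0.0353·52 + 0.0404·37 + 0.0945·93 + 0.1107·48 + 0.0865·85 = 39.9874
  x_1 = 0.1586·9 + 1.1185·65 + 0.0541·52 + 0.0596·37 + 0.1622·93 + 0.0920·48 + 0.1501·85 = 111.4046
  x_2 = 0.1543·9 + 0.1625·65 + 1.1424·52 + 0.1745·37 + 0.1495·93 + 0.1377·48 + 0.1407·85 = 110.2860
  x_3 = 0.1045·9 + 0.1457·65 + 0.0935·52 + 1.1313·37 + 0.0909·93 + 0.0573·48 + 0.1148·85 = 78.0942
  x_4 = 0.1360·9 + 0.0548·65 + 0.0964·52 + 0.0925·37 + 1.0648·93 + 0.0517·48 + 0.0523·85 = 119.1819
  x_5 = 0.0667·9 + 0.0643·65 + 0.1231·52 + 0.1649·37 + 0.0943·93 + 1.1525·48 + 0.0703·85 = 87.3490
  x_6 = 0.1340·9 + 0.0463·65 + 0.0435·52 + 0.0571·37 + 0.1195·93 + 0.0578·48 + 1.0456·85 = 111.3492
Output multipliers (column sums of L):
  Chemicals: 1.8308
  Finance: 1.6768
  Transport: 1.5883
  Services: 1.7203
  Electronics: 1.7759
  Energy: 1.6597
  Construction: 1.6603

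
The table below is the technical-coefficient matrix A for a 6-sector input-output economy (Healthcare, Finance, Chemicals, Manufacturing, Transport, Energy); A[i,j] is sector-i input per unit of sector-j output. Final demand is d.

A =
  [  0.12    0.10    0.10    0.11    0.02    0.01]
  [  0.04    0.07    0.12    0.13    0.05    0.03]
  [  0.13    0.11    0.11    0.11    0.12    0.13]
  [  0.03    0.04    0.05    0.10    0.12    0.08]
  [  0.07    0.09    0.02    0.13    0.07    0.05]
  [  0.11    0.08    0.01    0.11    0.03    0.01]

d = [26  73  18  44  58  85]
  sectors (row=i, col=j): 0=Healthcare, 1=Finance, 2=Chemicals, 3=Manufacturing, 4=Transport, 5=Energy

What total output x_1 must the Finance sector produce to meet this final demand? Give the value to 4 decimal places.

Form M = I − A:
  [  0.88   -0.10   -0.10   -0.11   -0.02   -0.01]
  [ -0.04    0.93   -0.12   -0.13   -0.05   -0.03]
  [ -0.13   -0.11    0.89   -0.11   -0.12   -0.13]
  [ -0.03   -0.04   -0.05    0.90   -0.12   -0.08]
  [ -0.07   -0.09   -0.02   -0.13    0.93   -0.05]
  [ -0.11   -0.08   -0.01   -0.11   -0.03    0.99]
Leontief inverse L = M⁻¹:
  [  1.1911    0.1710    0.1714    0.2111    0.0861    0.0611]
  [  0.1061    1.1366    0.1815    0.2267    0.1188    0.0837]
  [  0.2379    0.2165    1.2012    0.2621    0.2120    0.1986]
  [  0.0884    0.0995    0.0954    1.1883    0.1768    0.1214]
  [  0.1258    0.1483    0.0728    0.2194    1.1266    0.0900]
  [  0.1570    0.1286    0.0587    0.1831    0.0751    1.0419]
Total output x = L · d:
  x_0 = 1.1911·26 + 0.1710·73 + 0.1714·18 + 0.2111·44 + 0.0861·58 + 0.0611·85 = 66.0228
  x_1 = 0.1061·26 + 1.1366·73 + 0.1815·18 + 0.2267·44 + 0.1188·58 + 0.0837·85 = 112.9724
  x_2 = 0.2379·26 + 0.2165·73 + 1.2012·18 + 0.2621·44 + 0.2120·58 + 0.1986·85 = 84.3205
  x_3 = 0.0884·26 + 0.0995·73 + 0.0954·18 + 1.1883·44 + 0.1768·58 + 0.1214·85 = 84.1348
  x_4 = 0.1258·26 + 0.1483·73 + 0.0728·18 + 0.2194·44 + 1.1266·58 + 0.0900·85 = 98.0514
  x_5 = 0.1570·26 + 0.1286·73 + 0.0587·18 + 0.1831·44 + 0.0751·58 + 1.0419·85 = 115.4948

112.9724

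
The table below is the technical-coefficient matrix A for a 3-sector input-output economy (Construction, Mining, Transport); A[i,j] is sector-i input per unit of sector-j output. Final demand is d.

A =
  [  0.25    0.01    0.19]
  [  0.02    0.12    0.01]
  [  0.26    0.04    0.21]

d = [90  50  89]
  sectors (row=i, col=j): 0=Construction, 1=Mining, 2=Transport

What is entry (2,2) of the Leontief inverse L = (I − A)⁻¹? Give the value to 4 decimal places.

Form M = I − A:
  [  0.75   -0.01   -0.19]
  [ -0.02    0.88   -0.01]
  [ -0.26   -0.04    0.79]
Leontief inverse L = M⁻¹:
  [  1.4557    0.0325    0.3505]
  [  0.0386    1.1379    0.0237]
  [  0.4810    0.0683    1.3824]
Total output x = L · d:
  x_0 = 1.4557·90 + 0.0325·50 + 0.3505·89 = 163.8341
  x_1 = 0.0386·90 + 1.1379·50 + 0.0237·89 = 62.4706
  x_2 = 0.4810·90 + 0.0683·50 + 1.3824·89 = 169.7414

L[2,2] = 1.3824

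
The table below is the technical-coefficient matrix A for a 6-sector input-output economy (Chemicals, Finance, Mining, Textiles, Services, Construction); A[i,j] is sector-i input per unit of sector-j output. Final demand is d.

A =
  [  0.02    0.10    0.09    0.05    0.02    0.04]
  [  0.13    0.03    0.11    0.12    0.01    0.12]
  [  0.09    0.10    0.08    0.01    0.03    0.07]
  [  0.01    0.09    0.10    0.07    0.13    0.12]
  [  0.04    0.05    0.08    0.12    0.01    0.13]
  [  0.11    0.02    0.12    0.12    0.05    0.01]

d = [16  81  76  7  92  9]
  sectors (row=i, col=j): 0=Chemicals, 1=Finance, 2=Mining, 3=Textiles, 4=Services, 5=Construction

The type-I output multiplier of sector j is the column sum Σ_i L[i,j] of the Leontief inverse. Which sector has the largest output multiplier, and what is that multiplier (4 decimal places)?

Form M = I − A:
  [  0.98   -0.10   -0.09   -0.05   -0.02   -0.04]
  [ -0.13    0.97   -0.11   -0.12   -0.01   -0.12]
  [ -0.09   -0.10    0.92   -0.01   -0.03   -0.07]
  [ -0.01   -0.09   -0.10    0.93   -0.13   -0.12]
  [ -0.04   -0.05   -0.08   -0.12    0.99   -0.13]
  [ -0.11   -0.02   -0.12   -0.12   -0.05    0.99]
Leontief inverse L = M⁻¹:
  [  1.0646    0.1375    0.1459    0.0935    0.0440    0.0871]
  [  0.1881    1.0944    0.1980    0.1842    0.0543    0.1837]
  [  0.1401    0.1432    1.1444    0.0604    0.0529    0.1182]
  [  0.0775    0.1468    0.1901    1.1475    0.1694    0.1957]
  [  0.0933    0.1004    0.1563    0.1793    1.0507    0.1867]
  [  0.1532    0.0776    0.1899    0.1696    0.0860    1.0710]
Total output x = L · d:
  x_0 = 1.0646·16 + 0.1375·81 + 0.1459·76 + 0.0935·7 + 0.0440·92 + 0.0871·9 = 44.7497
  x_1 = 0.1881·16 + 1.0944·81 + 0.1980·76 + 0.1842·7 + 0.0543·92 + 0.1837·9 = 114.6392
  x_2 = 0.1401·16 + 0.1432·81 + 1.1444·76 + 0.0604·7 + 0.0529·92 + 0.1182·9 = 107.1604
  x_3 = 0.0775·16 + 0.1468·81 + 0.1901·76 + 1.1475·7 + 0.1694·92 + 0.1957·9 = 52.9610
  x_4 = 0.0933·16 + 0.1004·81 + 0.1563·76 + 0.1793·7 + 1.0507·92 + 0.1867·9 = 121.1087
  x_5 = 0.1532·16 + 0.0776·81 + 0.1899·76 + 0.1696·7 + 0.0860·92 + 1.0710·9 = 41.9043
Output multipliers (column sums of L):
  Chemicals: 1.7168
  Finance: 1.7000
  Mining: 2.0246
  Textiles: 1.8344
  Services: 1.4572
  Construction: 1.8424

Mining (2.0246)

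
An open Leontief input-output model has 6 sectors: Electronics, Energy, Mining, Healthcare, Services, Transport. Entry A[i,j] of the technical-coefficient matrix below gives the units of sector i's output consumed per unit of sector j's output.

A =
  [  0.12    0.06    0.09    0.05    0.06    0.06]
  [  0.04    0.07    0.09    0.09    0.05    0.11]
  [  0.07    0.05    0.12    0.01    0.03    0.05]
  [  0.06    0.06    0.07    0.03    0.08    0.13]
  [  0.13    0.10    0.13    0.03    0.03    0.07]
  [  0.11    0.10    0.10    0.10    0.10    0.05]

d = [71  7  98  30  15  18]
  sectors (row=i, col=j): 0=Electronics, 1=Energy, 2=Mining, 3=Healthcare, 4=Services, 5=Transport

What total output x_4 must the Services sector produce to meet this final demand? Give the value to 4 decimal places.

57.8610

Form M = I − A:
  [  0.88   -0.06   -0.09   -0.05   -0.06   -0.06]
  [ -0.04    0.93   -0.09   -0.09   -0.05   -0.11]
  [ -0.07   -0.05    0.88   -0.01   -0.03   -0.05]
  [ -0.06   -0.06   -0.07    0.97   -0.08   -0.13]
  [ -0.13   -0.10   -0.13   -0.03    0.97   -0.07]
  [ -0.11   -0.10   -0.10   -0.10   -0.10    0.95]
Leontief inverse L = M⁻¹:
  [  1.1913    0.1156    0.1695    0.0892    0.1044    0.1174]
  [  0.1102    1.1294    0.1716    0.1331    0.0991    0.1723]
  [  0.1208    0.0899    1.1801    0.0379    0.0610    0.0898]
  [  0.1327    0.1196    0.1511    1.0736    0.1268    0.1864]
  [  0.2056    0.1600    0.2177    0.0747    1.0785    0.1327]
  [  0.1979    0.1712    0.2007    0.1492    0.1558    1.1274]
Total output x = L · d:
  x_0 = 1.1913·71 + 0.1156·7 + 0.1695·98 + 0.0892·30 + 0.1044·15 + 0.1174·18 = 108.3577
  x_1 = 0.1102·71 + 1.1294·7 + 0.1716·98 + 0.1331·30 + 0.0991·15 + 0.1723·18 = 41.1243
  x_2 = 0.1208·71 + 0.0899·7 + 1.1801·98 + 0.0379·30 + 0.0610·15 + 0.0898·18 = 128.5269
  x_3 = 0.1327·71 + 0.1196·7 + 0.1511·98 + 1.0736·30 + 0.1268·15 + 0.1864·18 = 62.5340
  x_4 = 0.2056·71 + 0.1600·7 + 0.2177·98 + 0.0747·30 + 1.0785·15 + 0.1327·18 = 57.8610
  x_5 = 0.1979·71 + 0.1712·7 + 0.2007·98 + 0.1492·30 + 0.1558·15 + 1.1274·18 = 62.0252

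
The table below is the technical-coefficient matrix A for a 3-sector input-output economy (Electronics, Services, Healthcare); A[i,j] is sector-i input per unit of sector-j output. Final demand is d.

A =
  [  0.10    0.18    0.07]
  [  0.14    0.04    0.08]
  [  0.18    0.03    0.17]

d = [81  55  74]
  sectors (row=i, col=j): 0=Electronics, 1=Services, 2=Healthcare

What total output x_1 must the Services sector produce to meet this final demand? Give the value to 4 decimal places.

Form M = I − A:
  [  0.90   -0.18   -0.07]
  [ -0.14    0.96   -0.08]
  [ -0.18   -0.03    0.83]
Leontief inverse L = M⁻¹:
  [  1.1698    0.2231    0.1202]
  [  0.1923    1.0815    0.1205]
  [  0.2607    0.0875    1.2352]
Total output x = L · d:
  x_0 = 1.1698·81 + 0.2231·55 + 0.1202·74 = 115.9206
  x_1 = 0.1923·81 + 1.0815·55 + 0.1205·74 = 83.9744
  x_2 = 0.2607·81 + 0.0875·55 + 1.2352·74 = 117.3313

83.9744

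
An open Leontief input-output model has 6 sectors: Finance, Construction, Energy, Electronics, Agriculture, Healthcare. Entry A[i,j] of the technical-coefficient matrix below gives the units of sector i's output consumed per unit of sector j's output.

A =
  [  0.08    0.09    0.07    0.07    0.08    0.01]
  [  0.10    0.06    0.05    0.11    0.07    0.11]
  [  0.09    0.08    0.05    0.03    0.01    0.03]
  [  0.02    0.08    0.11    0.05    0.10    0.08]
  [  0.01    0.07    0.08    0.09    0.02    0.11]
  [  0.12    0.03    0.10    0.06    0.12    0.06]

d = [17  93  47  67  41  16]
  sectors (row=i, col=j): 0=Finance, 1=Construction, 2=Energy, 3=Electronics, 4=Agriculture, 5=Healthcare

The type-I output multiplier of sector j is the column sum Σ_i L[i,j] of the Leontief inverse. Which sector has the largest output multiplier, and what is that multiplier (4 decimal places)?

Energy (1.7840)

Form M = I − A:
  [  0.92   -0.09   -0.07   -0.07   -0.08   -0.01]
  [ -0.10    0.94   -0.05   -0.11   -0.07   -0.11]
  [ -0.09   -0.08    0.95   -0.03   -0.01   -0.03]
  [ -0.02   -0.08   -0.11    0.95   -0.10   -0.08]
  [ -0.01   -0.07   -0.08   -0.09    0.98   -0.11]
  [ -0.12   -0.03   -0.10   -0.06   -0.12    0.94]
Leontief inverse L = M⁻¹:
  [  1.1250    0.1388    0.1200    0.1179    0.1219    0.0563]
  [  0.1600    1.1187    0.1187    0.1680    0.1317    0.1661]
  [  0.1285    0.1154    1.0857    0.0651    0.0438    0.0602]
  [  0.0730    0.1298    0.1658    1.1004    0.1454    0.1319]
  [  0.0597    0.1126    0.1317    0.1324    1.0671    0.1542]
  [  0.1747    0.0884    0.1620    0.1145    0.1699    1.1108]
Total output x = L · d:
  x_0 = 1.1250·17 + 0.1388·93 + 0.1200·47 + 0.1179·67 + 0.1219·41 + 0.0563·16 = 51.4772
  x_1 = 0.1600·17 + 1.1187·93 + 0.1187·47 + 0.1680·67 + 0.1317·41 + 0.1661·16 = 131.6454
  x_2 = 0.1285·17 + 0.1154·93 + 1.0857·47 + 0.0651·67 + 0.0438·41 + 0.0602·16 = 71.0689
  x_3 = 0.0730·17 + 0.1298·93 + 0.1658·47 + 1.1004·67 + 0.1454·41 + 0.1319·16 = 102.8970
  x_4 = 0.0597·17 + 0.1126·93 + 0.1317·47 + 0.1324·67 + 1.0671·41 + 0.1542·16 = 72.7648
  x_5 = 0.1747·17 + 0.0884·93 + 0.1620·47 + 0.1145·67 + 0.1699·41 + 1.1108·16 = 51.2118
Output multipliers (column sums of L):
  Finance: 1.7209
  Construction: 1.7036
  Energy: 1.7840
  Electronics: 1.6982
  Agriculture: 1.6797
  Healthcare: 1.6795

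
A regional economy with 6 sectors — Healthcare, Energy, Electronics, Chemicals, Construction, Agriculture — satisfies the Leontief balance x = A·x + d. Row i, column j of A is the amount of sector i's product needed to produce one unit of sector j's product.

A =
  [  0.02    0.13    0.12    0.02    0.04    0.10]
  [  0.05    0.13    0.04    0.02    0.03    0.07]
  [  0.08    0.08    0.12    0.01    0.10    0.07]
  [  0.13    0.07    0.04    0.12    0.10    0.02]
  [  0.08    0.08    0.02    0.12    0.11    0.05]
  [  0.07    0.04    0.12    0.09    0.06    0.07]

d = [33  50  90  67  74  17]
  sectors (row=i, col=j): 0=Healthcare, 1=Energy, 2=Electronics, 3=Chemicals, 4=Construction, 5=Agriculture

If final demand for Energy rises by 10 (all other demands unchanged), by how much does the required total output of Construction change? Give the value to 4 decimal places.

1.5414

Form M = I − A:
  [  0.98   -0.13   -0.12   -0.02   -0.04   -0.10]
  [ -0.05    0.87   -0.04   -0.02   -0.03   -0.07]
  [ -0.08   -0.08    0.88   -0.01   -0.10   -0.07]
  [ -0.13   -0.07   -0.04    0.88   -0.10   -0.02]
  [ -0.08   -0.08   -0.02   -0.12    0.89   -0.05]
  [ -0.07   -0.04   -0.12   -0.09   -0.06    0.93]
Leontief inverse L = M⁻¹:
  [  1.0711    0.1967    0.1802    0.0587    0.0917    0.1497]
  [  0.0873    1.1854    0.0845    0.0502    0.0664    0.1096]
  [  0.1336    0.1536    1.1847    0.0544    0.1588    0.1248]
  [  0.1901    0.1503    0.0998    1.1748    0.1618    0.0732]
  [  0.1400    0.1541    0.0742    0.1772    1.1700    0.0990]
  [  0.1290    0.1101    0.1845    0.1387    0.1214    1.1208]
Total output x = L · d:
  x_0 = 1.0711·33 + 0.1967·50 + 0.1802·90 + 0.0587·67 + 0.0917·74 + 0.1497·17 = 74.6573
  x_1 = 0.0873·33 + 1.1854·50 + 0.0845·90 + 0.0502·67 + 0.0664·74 + 0.1096·17 = 79.8960
  x_2 = 0.1336·33 + 0.1536·50 + 1.1847·90 + 0.0544·67 + 0.1588·74 + 0.1248·17 = 136.2326
  x_3 = 0.1901·33 + 0.1503·50 + 0.0998·90 + 1.1748·67 + 0.1618·74 + 0.0732·17 = 114.6998
  x_4 = 0.1400·33 + 0.1541·50 + 0.0742·90 + 0.1772·67 + 1.1700·74 + 0.0990·17 = 119.1437
  x_5 = 0.1290·33 + 0.1101·50 + 0.1845·90 + 0.1387·67 + 0.1214·74 + 1.1208·17 = 63.7004
Δx_4 = L[4,1] · Δd_1 = 0.1541 · 10 = 1.5414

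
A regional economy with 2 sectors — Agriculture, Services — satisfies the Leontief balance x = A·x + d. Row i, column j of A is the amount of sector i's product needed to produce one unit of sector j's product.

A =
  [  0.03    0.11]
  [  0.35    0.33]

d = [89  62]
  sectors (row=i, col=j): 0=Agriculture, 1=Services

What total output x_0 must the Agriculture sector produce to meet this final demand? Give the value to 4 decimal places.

Form M = I − A:
  [  0.97   -0.11]
  [ -0.35    0.67]
Leontief inverse L = M⁻¹:
  [  1.0958    0.1799]
  [  0.5725    1.5865]
Total output x = L · d:
  x_0 = 1.0958·89 + 0.1799·62 = 108.6850
  x_1 = 0.5725·89 + 1.5865·62 = 149.3131

108.6850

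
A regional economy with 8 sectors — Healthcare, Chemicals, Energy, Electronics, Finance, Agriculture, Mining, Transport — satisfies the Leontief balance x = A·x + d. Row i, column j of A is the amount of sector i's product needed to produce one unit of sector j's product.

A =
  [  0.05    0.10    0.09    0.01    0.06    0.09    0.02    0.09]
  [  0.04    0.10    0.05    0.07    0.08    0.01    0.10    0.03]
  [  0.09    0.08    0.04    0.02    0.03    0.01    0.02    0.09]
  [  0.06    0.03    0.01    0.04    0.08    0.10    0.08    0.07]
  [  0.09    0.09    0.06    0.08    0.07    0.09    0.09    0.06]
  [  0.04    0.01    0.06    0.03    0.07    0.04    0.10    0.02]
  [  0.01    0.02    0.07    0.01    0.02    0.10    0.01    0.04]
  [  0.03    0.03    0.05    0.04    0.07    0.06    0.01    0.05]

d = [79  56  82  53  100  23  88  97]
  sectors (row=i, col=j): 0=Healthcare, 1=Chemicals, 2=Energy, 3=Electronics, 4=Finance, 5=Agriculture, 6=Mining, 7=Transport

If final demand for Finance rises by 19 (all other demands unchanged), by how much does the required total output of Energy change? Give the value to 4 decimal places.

Form M = I − A:
  [  0.95   -0.10   -0.09   -0.01   -0.06   -0.09   -0.02   -0.09]
  [ -0.04    0.90   -0.05   -0.07   -0.08   -0.01   -0.10   -0.03]
  [ -0.09   -0.08    0.96   -0.02   -0.03   -0.01   -0.02   -0.09]
  [ -0.06   -0.03   -0.01    0.96   -0.08   -0.10   -0.08   -0.07]
  [ -0.09   -0.09   -0.06   -0.08    0.93   -0.09   -0.09   -0.06]
  [ -0.04   -0.01   -0.06   -0.03   -0.07    0.96   -0.10   -0.02]
  [ -0.01   -0.02   -0.07   -0.01   -0.02   -0.10    0.99   -0.04]
  [ -0.03   -0.03   -0.05   -0.04   -0.07   -0.06   -0.01    0.95]
Leontief inverse L = M⁻¹:
  [  1.0971    0.1550    0.1395    0.0460    0.1148    0.1374    0.0701    0.1385]
  [  0.0832    1.1519    0.0958    0.1045    0.1303    0.0641    0.1475    0.0768]
  [  0.1239    0.1244    1.0784    0.0463    0.0720    0.0494    0.0534    0.1291]
  [  0.0998    0.0731    0.0571    1.0709    0.1295    0.1545    0.1256    0.1128]
  [  0.1454    0.1538    0.1212    0.1215    1.1365    0.1590    0.1513    0.1206]
  [  0.0731    0.0458    0.0965    0.0524    0.1048    1.0825    0.1317    0.0563]
  [  0.0354    0.0448    0.0957    0.0270    0.0481    0.1242    1.0370    0.0651]
  [  0.0637    0.0656    0.0826    0.0648    0.1079    0.0969    0.0454    1.0841]
Total output x = L · d:
  x_0 = 1.0971·79 + 0.1550·56 + 0.1395·82 + 0.0460·53 + 0.1148·100 + 0.1374·23 + 0.0701·88 + 0.1385·97 = 143.4755
  x_1 = 0.0832·79 + 1.1519·56 + 0.0958·82 + 0.1045·53 + 0.1303·100 + 0.0641·23 + 0.1475·88 + 0.0768·97 = 119.4080
  x_2 = 0.1239·79 + 0.1244·56 + 1.0784·82 + 0.0463·53 + 0.0720·100 + 0.0494·23 + 0.0534·88 + 0.1291·97 = 133.2042
  x_3 = 0.0998·79 + 0.0731·56 + 0.0571·82 + 1.0709·53 + 0.1295·100 + 0.1545·23 + 0.1256·88 + 0.1128·97 = 111.9116
  x_4 = 0.1454·79 + 0.1538·56 + 0.1212·82 + 0.1215·53 + 1.1365·100 + 0.1590·23 + 0.1513·88 + 0.1206·97 = 178.8019
  x_5 = 0.0731·79 + 0.0458·56 + 0.0965·82 + 0.0524·53 + 0.1048·100 + 1.0825·23 + 0.1317·88 + 0.0563·97 = 71.4619
  x_6 = 0.0354·79 + 0.0448·56 + 0.0957·82 + 0.0270·53 + 0.0481·100 + 0.1242·23 + 1.0370·88 + 0.0651·97 = 119.8300
  x_7 = 0.0637·79 + 0.0656·56 + 0.0826·82 + 0.0648·53 + 0.1079·100 + 0.0969·23 + 0.0454·88 + 1.0841·97 = 141.0793
Δx_2 = L[2,4] · Δd_4 = 0.0720 · 19 = 1.3689

1.3689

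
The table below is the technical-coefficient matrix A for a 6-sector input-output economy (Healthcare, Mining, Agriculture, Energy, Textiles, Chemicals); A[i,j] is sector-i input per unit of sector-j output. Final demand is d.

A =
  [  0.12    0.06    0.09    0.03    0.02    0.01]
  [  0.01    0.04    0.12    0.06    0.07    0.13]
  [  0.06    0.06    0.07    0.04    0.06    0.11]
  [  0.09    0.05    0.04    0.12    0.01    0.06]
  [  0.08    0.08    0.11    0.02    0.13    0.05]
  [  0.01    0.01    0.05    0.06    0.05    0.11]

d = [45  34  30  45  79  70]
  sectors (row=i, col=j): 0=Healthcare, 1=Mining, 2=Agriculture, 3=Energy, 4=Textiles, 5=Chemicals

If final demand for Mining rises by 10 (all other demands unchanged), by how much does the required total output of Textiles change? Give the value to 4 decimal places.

1.2145

Form M = I − A:
  [  0.88   -0.06   -0.09   -0.03   -0.02   -0.01]
  [ -0.01    0.96   -0.12   -0.06   -0.07   -0.13]
  [ -0.06   -0.06    0.93   -0.04   -0.06   -0.11]
  [ -0.09   -0.05   -0.04    0.88   -0.01   -0.06]
  [ -0.08   -0.08   -0.11   -0.02    0.87   -0.05]
  [ -0.01   -0.01   -0.05   -0.06   -0.05    0.89]
Leontief inverse L = M⁻¹:
  [  1.1570    0.0880    0.1338    0.0559    0.0463    0.0488]
  [  0.0461    1.0715    0.1703    0.0979    0.1111    0.1909]
  [  0.0955    0.0895    1.1194    0.0736    0.0968    0.1629]
  [  0.1291    0.0774    0.0818    1.1575    0.0341    0.1028]
  [  0.1277    0.1214    0.1761    0.0551    1.1813    0.1110]
  [  0.0348    0.0301    0.0817    0.0870    0.0759    1.1486]
Total output x = L · d:
  x_0 = 1.1570·45 + 0.0880·34 + 0.1338·30 + 0.0559·45 + 0.0463·79 + 0.0488·70 = 68.6590
  x_1 = 0.0461·45 + 1.0715·34 + 0.1703·30 + 0.0979·45 + 0.1111·79 + 0.1909·70 = 70.1663
  x_2 = 0.0955·45 + 0.0895·34 + 1.1194·30 + 0.0736·45 + 0.0968·79 + 0.1629·70 = 63.2865
  x_3 = 0.1291·45 + 0.0774·34 + 0.0818·30 + 1.1575·45 + 0.0341·79 + 0.1028·70 = 72.8720
  x_4 = 0.1277·45 + 0.1214·34 + 0.1761·30 + 0.0551·45 + 1.1813·79 + 0.1110·70 = 118.7270
  x_5 = 0.0348·45 + 0.0301·34 + 0.0817·30 + 0.0870·45 + 0.0759·79 + 1.1486·70 = 95.3497
Δx_4 = L[4,1] · Δd_1 = 0.1214 · 10 = 1.2145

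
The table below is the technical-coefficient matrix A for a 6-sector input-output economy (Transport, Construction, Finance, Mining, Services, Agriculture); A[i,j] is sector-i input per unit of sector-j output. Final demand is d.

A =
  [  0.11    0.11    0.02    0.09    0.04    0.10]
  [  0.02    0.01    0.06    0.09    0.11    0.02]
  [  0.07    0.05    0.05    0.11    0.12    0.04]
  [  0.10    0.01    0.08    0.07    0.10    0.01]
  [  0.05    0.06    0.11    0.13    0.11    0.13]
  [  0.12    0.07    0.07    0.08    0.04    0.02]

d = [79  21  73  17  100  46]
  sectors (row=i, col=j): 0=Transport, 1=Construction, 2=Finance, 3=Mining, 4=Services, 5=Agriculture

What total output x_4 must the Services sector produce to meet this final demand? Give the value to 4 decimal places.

Form M = I − A:
  [  0.89   -0.11   -0.02   -0.09   -0.04   -0.10]
  [ -0.02    0.99   -0.06   -0.09   -0.11   -0.02]
  [ -0.07   -0.05    0.95   -0.11   -0.12   -0.04]
  [ -0.10   -0.01   -0.08    0.93   -0.10   -0.01]
  [ -0.05   -0.06   -0.11   -0.13    0.89   -0.13]
  [ -0.12   -0.07   -0.07   -0.08   -0.04    0.98]
Leontief inverse L = M⁻¹:
  [  1.1761    0.1524    0.0709    0.1640    0.1060    0.1418]
  [  0.0645    1.0377    0.1023    0.1464    0.1639    0.0552]
  [  0.1325    0.0902    1.1054    0.1866    0.1911    0.0877]
  [  0.1550    0.0486    0.1246    1.1368    0.1600    0.0547]
  [  0.1352    0.1125    0.1821    0.2295    1.2023    0.1853]
  [  0.1762    0.1078    0.1126    0.1460    0.1005    1.0600]
Total output x = L · d:
  x_0 = 1.1761·79 + 0.1524·21 + 0.0709·73 + 0.1640·17 + 0.1060·100 + 0.1418·46 = 121.2001
  x_1 = 0.0645·79 + 1.0377·21 + 0.1023·73 + 0.1464·17 + 0.1639·100 + 0.0552·46 = 55.7644
  x_2 = 0.1325·79 + 0.0902·21 + 1.1054·73 + 0.1866·17 + 0.1911·100 + 0.0877·46 = 119.3690
  x_3 = 0.1550·79 + 0.0486·21 + 0.1246·73 + 1.1368·17 + 0.1600·100 + 0.0547·46 = 60.1970
  x_4 = 0.1352·79 + 0.1125·21 + 0.1821·73 + 0.2295·17 + 1.2023·100 + 0.1853·46 = 158.9911
  x_5 = 0.1762·79 + 0.1078·21 + 0.1126·73 + 0.1460·17 + 0.1005·100 + 1.0600·46 = 85.6926

158.9911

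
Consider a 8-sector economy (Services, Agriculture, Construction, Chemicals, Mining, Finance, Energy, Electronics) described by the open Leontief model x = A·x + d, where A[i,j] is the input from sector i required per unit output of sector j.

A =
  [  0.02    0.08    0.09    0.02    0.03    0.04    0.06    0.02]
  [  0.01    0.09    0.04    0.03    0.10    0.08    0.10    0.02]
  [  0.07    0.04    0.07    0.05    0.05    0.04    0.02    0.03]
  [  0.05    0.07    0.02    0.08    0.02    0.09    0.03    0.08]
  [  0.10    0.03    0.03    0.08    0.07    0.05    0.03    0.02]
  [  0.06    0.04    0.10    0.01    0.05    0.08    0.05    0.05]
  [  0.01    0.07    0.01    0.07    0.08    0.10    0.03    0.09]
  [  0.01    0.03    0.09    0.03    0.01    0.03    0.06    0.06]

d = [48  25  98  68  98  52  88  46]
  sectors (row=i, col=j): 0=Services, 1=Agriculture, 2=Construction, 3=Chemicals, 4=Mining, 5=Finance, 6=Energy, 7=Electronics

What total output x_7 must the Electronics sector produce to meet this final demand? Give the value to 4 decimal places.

82.8895

Form M = I − A:
  [  0.98   -0.08   -0.09   -0.02   -0.03   -0.04   -0.06   -0.02]
  [ -0.01    0.91   -0.04   -0.03   -0.10   -0.08   -0.10   -0.02]
  [ -0.07   -0.04    0.93   -0.05   -0.05   -0.04   -0.02   -0.03]
  [ -0.05   -0.07   -0.02    0.92   -0.02   -0.09   -0.03   -0.08]
  [ -0.10   -0.03   -0.03   -0.08    0.93   -0.05   -0.03   -0.02]
  [ -0.06   -0.04   -0.10   -0.01   -0.05    0.92   -0.05   -0.05]
  [ -0.01   -0.07   -0.01   -0.07   -0.08   -0.10    0.97   -0.09]
  [ -0.01   -0.03   -0.09   -0.03   -0.01   -0.03   -0.06    0.94]
Leontief inverse L = M⁻¹:
  [  1.0460    0.1153    0.1235    0.0482    0.0664    0.0805    0.0897    0.0470]
  [  0.0465    1.1354    0.0813    0.0694    0.1493    0.1362    0.1389    0.0574]
  [  0.0980    0.0750    1.1067    0.0782    0.0814    0.0781    0.0491    0.0562]
  [  0.0787    0.1123    0.0651    1.1113    0.0566    0.1390    0.0682    0.1158]
  [  0.1310    0.0702    0.0694    0.1123    1.1042    0.0942    0.0624    0.0505]
  [  0.0930    0.0793    0.1459    0.0415    0.0889    1.1249    0.0840    0.0816]
  [  0.0442    0.1114    0.0552    0.1051    0.1201    0.1511    1.0689    0.1270]
  [  0.0317    0.0586    0.1209    0.0549    0.0373    0.0637    0.0838    1.0865]
Total output x = L · d:
  x_0 = 1.0460·48 + 0.1153·25 + 0.1235·98 + 0.0482·68 + 0.0664·98 + 0.0805·52 + 0.0897·88 + 0.0470·46 = 89.2215
  x_1 = 0.0465·48 + 1.1354·25 + 0.0813·98 + 0.0694·68 + 0.1493·98 + 0.1362·52 + 0.1389·88 + 0.0574·46 = 79.8851
  x_2 = 0.0980·48 + 0.0750·25 + 1.1067·98 + 0.0782·68 + 0.0814·98 + 0.0781·52 + 0.0491·88 + 0.0562·46 = 139.2974
  x_3 = 0.0787·48 + 0.1123·25 + 0.0651·98 + 1.1113·68 + 0.0566·98 + 0.1390·52 + 0.0682·88 + 0.1158·46 = 112.6319
  x_4 = 0.1310·48 + 0.0702·25 + 0.0694·98 + 0.1123·68 + 1.1042·98 + 0.0942·52 + 0.0624·88 + 0.0505·46 = 143.4108
  x_5 = 0.0930·48 + 0.0793·25 + 0.1459·98 + 0.0415·68 + 0.0889·98 + 1.1249·52 + 0.0840·88 + 0.0816·46 = 101.9235
  x_6 = 0.0442·48 + 0.1114·25 + 0.0552·98 + 0.1051·68 + 0.1201·98 + 0.1511·52 + 1.0689·88 + 0.1270·46 = 136.9965
  x_7 = 0.0317·48 + 0.0586·25 + 0.1209·98 + 0.0549·68 + 0.0373·98 + 0.0637·52 + 0.0838·88 + 1.0865·46 = 82.8895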